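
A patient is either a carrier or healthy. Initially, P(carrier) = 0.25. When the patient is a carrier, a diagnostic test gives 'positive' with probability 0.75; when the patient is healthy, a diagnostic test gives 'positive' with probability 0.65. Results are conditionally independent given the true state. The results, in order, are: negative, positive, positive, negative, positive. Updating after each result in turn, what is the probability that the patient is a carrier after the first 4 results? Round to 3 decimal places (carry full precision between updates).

Apply Bayes' rule sequentially, carrying P(carrier) forward.
After 'negative': P(carrier) = 0.25·0.2500 / (0.25·0.2500 + 0.35·0.7500) ≈ 0.1923
After 'positive': P(carrier) = 0.75·0.1923 / (0.75·0.1923 + 0.65·0.8077) ≈ 0.2155
After 'positive': P(carrier) = 0.75·0.2155 / (0.75·0.2155 + 0.65·0.7845) ≈ 0.2407
After 'negative': P(carrier) = 0.25·0.2407 / (0.25·0.2407 + 0.35·0.7593) ≈ 0.1846

0.185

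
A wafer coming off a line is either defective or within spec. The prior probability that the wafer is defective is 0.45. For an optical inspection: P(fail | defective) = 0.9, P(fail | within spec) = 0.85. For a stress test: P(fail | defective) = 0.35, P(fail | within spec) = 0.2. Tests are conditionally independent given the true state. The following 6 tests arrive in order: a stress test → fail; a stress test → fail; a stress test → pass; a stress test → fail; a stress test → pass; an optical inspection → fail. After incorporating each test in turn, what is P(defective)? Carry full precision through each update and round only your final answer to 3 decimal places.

After a stress test='fail': P(defective) = 0.35·0.4500 / (0.35·0.4500 + 0.2·0.5500) ≈ 0.5888
After a stress test='fail': P(defective) = 0.35·0.5888 / (0.35·0.5888 + 0.2·0.4112) ≈ 0.7147
After a stress test='pass': P(defective) = 0.65·0.7147 / (0.65·0.7147 + 0.8·0.2853) ≈ 0.6706
After a stress test='fail': P(defective) = 0.35·0.6706 / (0.35·0.6706 + 0.2·0.3294) ≈ 0.7808
After a stress test='pass': P(defective) = 0.65·0.7808 / (0.65·0.7808 + 0.8·0.2192) ≈ 0.7432
After an optical inspection='fail': P(defective) = 0.9·0.7432 / (0.9·0.7432 + 0.85·0.2568) ≈ 0.7540

0.754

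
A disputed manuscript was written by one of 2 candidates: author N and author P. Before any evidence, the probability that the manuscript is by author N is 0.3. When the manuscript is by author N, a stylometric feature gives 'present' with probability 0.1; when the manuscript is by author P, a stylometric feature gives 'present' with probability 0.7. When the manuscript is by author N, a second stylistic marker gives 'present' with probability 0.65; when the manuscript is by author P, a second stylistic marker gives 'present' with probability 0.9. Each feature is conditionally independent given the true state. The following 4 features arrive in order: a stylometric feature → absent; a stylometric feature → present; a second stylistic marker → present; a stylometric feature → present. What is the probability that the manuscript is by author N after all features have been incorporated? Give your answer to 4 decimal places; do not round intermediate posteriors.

After a stylometric feature='absent': P(author N) = 0.9·0.3000 / (0.9·0.3000 + 0.3·0.7000) ≈ 0.5625
After a stylometric feature='present': P(author N) = 0.1·0.5625 / (0.1·0.5625 + 0.7·0.4375) ≈ 0.1552
After a second stylistic marker='present': P(author N) = 0.65·0.1552 / (0.65·0.1552 + 0.9·0.8448) ≈ 0.1171
After a stylometric feature='present': P(author N) = 0.1·0.1171 / (0.1·0.1171 + 0.7·0.8829) ≈ 0.0186

0.0186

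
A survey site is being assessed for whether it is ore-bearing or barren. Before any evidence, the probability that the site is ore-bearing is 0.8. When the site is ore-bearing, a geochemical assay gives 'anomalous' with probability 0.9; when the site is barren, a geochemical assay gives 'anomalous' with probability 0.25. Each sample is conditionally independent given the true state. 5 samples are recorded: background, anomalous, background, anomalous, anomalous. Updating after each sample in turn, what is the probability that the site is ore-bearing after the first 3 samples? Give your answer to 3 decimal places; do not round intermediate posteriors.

0.204

After 'background': P(ore) = 0.1·0.8000 / (0.1·0.8000 + 0.75·0.2000) ≈ 0.3478
After 'anomalous': P(ore) = 0.9·0.3478 / (0.9·0.3478 + 0.25·0.6522) ≈ 0.6575
After 'background': P(ore) = 0.1·0.6575 / (0.1·0.6575 + 0.75·0.3425) ≈ 0.2038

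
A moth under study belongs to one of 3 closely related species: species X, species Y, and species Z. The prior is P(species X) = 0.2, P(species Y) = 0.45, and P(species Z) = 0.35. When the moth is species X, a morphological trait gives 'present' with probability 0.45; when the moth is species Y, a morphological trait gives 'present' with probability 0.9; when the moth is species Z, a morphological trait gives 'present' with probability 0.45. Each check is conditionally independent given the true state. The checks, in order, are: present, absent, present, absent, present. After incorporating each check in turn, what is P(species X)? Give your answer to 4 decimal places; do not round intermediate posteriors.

0.2989

Each posterior becomes the prior for the next update.
After 'present': normaliser = 0.45·0.2000 + 0.9·0.4500 + 0.45·0.3500; P(species X) ≈ 0.1379, P(species Y) ≈ 0.6207, P(species Z) ≈ 0.2414
After 'absent': normaliser = 0.55·0.1379 + 0.1·0.6207 + 0.55·0.2414; P(species X) ≈ 0.2803, P(species Y) ≈ 0.2293, P(species Z) ≈ 0.4904
After 'present': normaliser = 0.45·0.2803 + 0.9·0.2293 + 0.45·0.4904; P(species X) ≈ 0.2280, P(species Y) ≈ 0.3731, P(species Z) ≈ 0.3990
After 'absent': normaliser = 0.55·0.2280 + 0.1·0.3731 + 0.55·0.3990; P(species X) ≈ 0.3281, P(species Y) ≈ 0.0976, P(species Z) ≈ 0.5742
After 'present': normaliser = 0.45·0.3281 + 0.9·0.0976 + 0.45·0.5742; P(species X) ≈ 0.2989, P(species Y) ≈ 0.1779, P(species Z) ≈ 0.5232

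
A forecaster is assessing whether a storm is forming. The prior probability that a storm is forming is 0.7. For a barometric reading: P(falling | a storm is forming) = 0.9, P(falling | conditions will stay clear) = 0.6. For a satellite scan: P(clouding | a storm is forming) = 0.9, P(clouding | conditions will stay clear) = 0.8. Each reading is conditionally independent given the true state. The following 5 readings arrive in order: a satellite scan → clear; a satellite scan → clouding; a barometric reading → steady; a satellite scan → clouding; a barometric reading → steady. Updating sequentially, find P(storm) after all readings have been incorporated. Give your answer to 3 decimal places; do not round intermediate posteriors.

0.084

After a satellite scan='clear': P(storm) = 0.1·0.7000 / (0.1·0.7000 + 0.2·0.3000) ≈ 0.5385
After a satellite scan='clouding': P(storm) = 0.9·0.5385 / (0.9·0.5385 + 0.8·0.4615) ≈ 0.5676
After a barometric reading='steady': P(storm) = 0.1·0.5676 / (0.1·0.5676 + 0.4·0.4324) ≈ 0.2471
After a satellite scan='clouding': P(storm) = 0.9·0.2471 / (0.9·0.2471 + 0.8·0.7529) ≈ 0.2696
After a barometric reading='steady': P(storm) = 0.1·0.2696 / (0.1·0.2696 + 0.4·0.7304) ≈ 0.0845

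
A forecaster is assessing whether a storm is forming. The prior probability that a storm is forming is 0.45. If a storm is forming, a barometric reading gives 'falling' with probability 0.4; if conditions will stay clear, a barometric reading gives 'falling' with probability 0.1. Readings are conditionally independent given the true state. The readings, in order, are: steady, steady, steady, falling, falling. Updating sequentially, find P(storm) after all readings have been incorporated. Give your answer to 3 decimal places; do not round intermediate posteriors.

Apply Bayes' rule sequentially, carrying P(storm) forward.
After 'steady': P(storm) = 0.6·0.4500 / (0.6·0.4500 + 0.9·0.5500) ≈ 0.3529
After 'steady': P(storm) = 0.6·0.3529 / (0.6·0.3529 + 0.9·0.6471) ≈ 0.2667
After 'steady': P(storm) = 0.6·0.2667 / (0.6·0.2667 + 0.9·0.7333) ≈ 0.1951
After 'falling': P(storm) = 0.4·0.1951 / (0.4·0.1951 + 0.1·0.8049) ≈ 0.4923
After 'falling': P(storm) = 0.4·0.4923 / (0.4·0.4923 + 0.1·0.5077) ≈ 0.7950

0.795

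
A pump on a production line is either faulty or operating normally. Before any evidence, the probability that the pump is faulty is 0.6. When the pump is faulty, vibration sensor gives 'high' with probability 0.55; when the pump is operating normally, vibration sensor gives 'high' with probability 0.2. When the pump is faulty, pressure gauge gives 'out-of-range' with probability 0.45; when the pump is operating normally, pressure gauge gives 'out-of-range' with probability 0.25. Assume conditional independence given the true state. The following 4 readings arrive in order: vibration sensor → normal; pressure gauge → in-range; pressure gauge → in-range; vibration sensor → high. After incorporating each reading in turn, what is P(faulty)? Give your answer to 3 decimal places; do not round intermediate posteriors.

0.555

After vibration sensor='normal': P(faulty) = 0.45·0.6000 / (0.45·0.6000 + 0.8·0.4000) ≈ 0.4576
After pressure gauge='in-range': P(faulty) = 0.55·0.4576 / (0.55·0.4576 + 0.75·0.5424) ≈ 0.3822
After pressure gauge='in-range': P(faulty) = 0.55·0.3822 / (0.55·0.3822 + 0.75·0.6178) ≈ 0.3121
After vibration sensor='high': P(faulty) = 0.55·0.3121 / (0.55·0.3121 + 0.2·0.6879) ≈ 0.5551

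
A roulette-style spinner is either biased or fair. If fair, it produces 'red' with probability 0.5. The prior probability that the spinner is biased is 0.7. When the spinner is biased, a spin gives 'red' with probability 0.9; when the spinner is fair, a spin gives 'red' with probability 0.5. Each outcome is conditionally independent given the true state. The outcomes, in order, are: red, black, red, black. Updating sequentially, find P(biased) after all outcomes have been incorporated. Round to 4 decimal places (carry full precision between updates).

After 'red': P(biased) = 0.9·0.7000 / (0.9·0.7000 + 0.5·0.3000) ≈ 0.8077
After 'black': P(biased) = 0.1·0.8077 / (0.1·0.8077 + 0.5·0.1923) ≈ 0.4565
After 'red': P(biased) = 0.9·0.4565 / (0.9·0.4565 + 0.5·0.5435) ≈ 0.6019
After 'black': P(biased) = 0.1·0.6019 / (0.1·0.6019 + 0.5·0.3981) ≈ 0.2322

0.2322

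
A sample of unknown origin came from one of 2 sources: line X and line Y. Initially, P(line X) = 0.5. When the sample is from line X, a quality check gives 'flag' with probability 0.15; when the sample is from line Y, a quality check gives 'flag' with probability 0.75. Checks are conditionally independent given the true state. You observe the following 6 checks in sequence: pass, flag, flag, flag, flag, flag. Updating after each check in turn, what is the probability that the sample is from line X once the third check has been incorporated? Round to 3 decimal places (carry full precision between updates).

Apply Bayes' rule sequentially, carrying P(line X) forward.
After 'pass': P(line X) = 0.85·0.5000 / (0.85·0.5000 + 0.25·0.5000) ≈ 0.7727
After 'flag': P(line X) = 0.15·0.7727 / (0.15·0.7727 + 0.75·0.2273) ≈ 0.4048
After 'flag': P(line X) = 0.15·0.4048 / (0.15·0.4048 + 0.75·0.5952) ≈ 0.1197

0.120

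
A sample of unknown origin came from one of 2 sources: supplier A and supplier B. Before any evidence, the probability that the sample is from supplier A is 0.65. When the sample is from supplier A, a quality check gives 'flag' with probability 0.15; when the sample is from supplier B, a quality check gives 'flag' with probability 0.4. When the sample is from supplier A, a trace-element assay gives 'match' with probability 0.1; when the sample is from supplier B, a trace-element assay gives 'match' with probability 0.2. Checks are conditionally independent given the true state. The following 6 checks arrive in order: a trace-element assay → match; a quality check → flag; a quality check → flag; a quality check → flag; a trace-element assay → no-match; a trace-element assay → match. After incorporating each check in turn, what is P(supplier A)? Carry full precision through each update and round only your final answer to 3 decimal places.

After a trace-element assay='match': P(supplier A) = 0.1·0.6500 / (0.1·0.6500 + 0.2·0.3500) ≈ 0.4815
After a quality check='flag': P(supplier A) = 0.15·0.4815 / (0.15·0.4815 + 0.4·0.5185) ≈ 0.2583
After a quality check='flag': P(supplier A) = 0.15·0.2583 / (0.15·0.2583 + 0.4·0.7417) ≈ 0.1155
After a quality check='flag': P(supplier A) = 0.15·0.1155 / (0.15·0.1155 + 0.4·0.8845) ≈ 0.0467
After a trace-element assay='no-match': P(supplier A) = 0.9·0.0467 / (0.9·0.0467 + 0.8·0.9533) ≈ 0.0522
After a trace-element assay='match': P(supplier A) = 0.1·0.0522 / (0.1·0.0522 + 0.2·0.9478) ≈ 0.0268

0.027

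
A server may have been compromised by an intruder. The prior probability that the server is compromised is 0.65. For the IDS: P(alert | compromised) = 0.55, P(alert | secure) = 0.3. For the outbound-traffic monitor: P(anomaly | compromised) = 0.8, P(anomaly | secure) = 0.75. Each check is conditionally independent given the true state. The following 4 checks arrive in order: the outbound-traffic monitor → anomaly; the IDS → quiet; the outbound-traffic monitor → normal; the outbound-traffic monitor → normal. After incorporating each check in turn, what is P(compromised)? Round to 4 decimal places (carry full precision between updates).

After the outbound-traffic monitor='anomaly': P(compromised) = 0.8·0.6500 / (0.8·0.6500 + 0.75·0.3500) ≈ 0.6645
After the IDS='quiet': P(compromised) = 0.45·0.6645 / (0.45·0.6645 + 0.7·0.3355) ≈ 0.5601
After the outbound-traffic monitor='normal': P(compromised) = 0.2·0.5601 / (0.2·0.5601 + 0.25·0.4399) ≈ 0.5047
After the outbound-traffic monitor='normal': P(compromised) = 0.2·0.5047 / (0.2·0.5047 + 0.25·0.4953) ≈ 0.4490

0.4490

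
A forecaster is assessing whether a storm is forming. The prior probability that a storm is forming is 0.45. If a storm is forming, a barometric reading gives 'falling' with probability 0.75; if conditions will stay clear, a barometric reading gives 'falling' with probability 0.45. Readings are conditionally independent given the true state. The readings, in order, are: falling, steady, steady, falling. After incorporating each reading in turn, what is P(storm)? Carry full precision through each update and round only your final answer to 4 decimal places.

After 'falling': P(storm) = 0.75·0.4500 / (0.75·0.4500 + 0.45·0.5500) ≈ 0.5769
After 'steady': P(storm) = 0.25·0.5769 / (0.25·0.5769 + 0.55·0.4231) ≈ 0.3827
After 'steady': P(storm) = 0.25·0.3827 / (0.25·0.3827 + 0.55·0.6173) ≈ 0.2198
After 'falling': P(storm) = 0.75·0.2198 / (0.75·0.2198 + 0.45·0.7802) ≈ 0.3195

0.3195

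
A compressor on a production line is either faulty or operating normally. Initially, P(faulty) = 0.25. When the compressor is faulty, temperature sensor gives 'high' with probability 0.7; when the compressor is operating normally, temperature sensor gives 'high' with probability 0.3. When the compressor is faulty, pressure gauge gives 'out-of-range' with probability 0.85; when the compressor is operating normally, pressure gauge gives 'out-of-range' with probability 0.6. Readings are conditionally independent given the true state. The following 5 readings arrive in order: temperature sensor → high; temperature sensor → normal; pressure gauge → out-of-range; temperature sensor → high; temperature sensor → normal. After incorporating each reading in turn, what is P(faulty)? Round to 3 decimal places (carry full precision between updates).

0.321

Each posterior becomes the prior for the next update.
After temperature sensor='high': P(faulty) = 0.7·0.2500 / (0.7·0.2500 + 0.3·0.7500) ≈ 0.4375
After temperature sensor='normal': P(faulty) = 0.3·0.4375 / (0.3·0.4375 + 0.7·0.5625) ≈ 0.2500
After pressure gauge='out-of-range': P(faulty) = 0.85·0.2500 / (0.85·0.2500 + 0.6·0.7500) ≈ 0.3208
After temperature sensor='high': P(faulty) = 0.7·0.3208 / (0.7·0.3208 + 0.3·0.6792) ≈ 0.5242
After temperature sensor='normal': P(faulty) = 0.3·0.5242 / (0.3·0.5242 + 0.7·0.4758) ≈ 0.3208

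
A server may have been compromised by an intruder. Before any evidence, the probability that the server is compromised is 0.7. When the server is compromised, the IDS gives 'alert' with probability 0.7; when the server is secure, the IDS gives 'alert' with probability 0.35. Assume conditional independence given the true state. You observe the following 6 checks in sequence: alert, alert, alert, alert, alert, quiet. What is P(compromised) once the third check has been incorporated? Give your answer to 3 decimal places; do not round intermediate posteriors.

After 'alert': P(compromised) = 0.7·0.7000 / (0.7·0.7000 + 0.35·0.3000) ≈ 0.8235
After 'alert': P(compromised) = 0.7·0.8235 / (0.7·0.8235 + 0.35·0.1765) ≈ 0.9032
After 'alert': P(compromised) = 0.7·0.9032 / (0.7·0.9032 + 0.35·0.0968) ≈ 0.9492

0.949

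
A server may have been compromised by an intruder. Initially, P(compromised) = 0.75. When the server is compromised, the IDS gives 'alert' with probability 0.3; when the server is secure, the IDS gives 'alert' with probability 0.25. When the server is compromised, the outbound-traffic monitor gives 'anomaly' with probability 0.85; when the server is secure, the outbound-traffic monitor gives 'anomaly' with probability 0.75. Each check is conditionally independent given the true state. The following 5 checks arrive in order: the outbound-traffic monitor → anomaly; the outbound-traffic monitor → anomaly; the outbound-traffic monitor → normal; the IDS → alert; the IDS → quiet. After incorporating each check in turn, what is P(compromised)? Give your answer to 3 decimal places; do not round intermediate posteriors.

After the outbound-traffic monitor='anomaly': P(compromised) = 0.85·0.7500 / (0.85·0.7500 + 0.75·0.2500) ≈ 0.7727
After the outbound-traffic monitor='anomaly': P(compromised) = 0.85·0.7727 / (0.85·0.7727 + 0.75·0.2273) ≈ 0.7940
After the outbound-traffic monitor='normal': P(compromised) = 0.15·0.7940 / (0.15·0.7940 + 0.25·0.2060) ≈ 0.6981
After the IDS='alert': P(compromised) = 0.3·0.6981 / (0.3·0.6981 + 0.25·0.3019) ≈ 0.7351
After the IDS='quiet': P(compromised) = 0.7·0.7351 / (0.7·0.7351 + 0.75·0.2649) ≈ 0.7214

0.721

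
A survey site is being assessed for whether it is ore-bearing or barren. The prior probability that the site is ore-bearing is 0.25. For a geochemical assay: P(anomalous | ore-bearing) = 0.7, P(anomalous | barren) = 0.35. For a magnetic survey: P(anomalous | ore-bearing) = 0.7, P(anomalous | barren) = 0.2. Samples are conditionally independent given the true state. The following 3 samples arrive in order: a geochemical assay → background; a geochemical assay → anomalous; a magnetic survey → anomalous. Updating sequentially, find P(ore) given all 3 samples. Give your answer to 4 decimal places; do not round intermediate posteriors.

Apply Bayes' rule sequentially, carrying P(ore) forward.
After a geochemical assay='background': P(ore) = 0.3·0.2500 / (0.3·0.2500 + 0.65·0.7500) ≈ 0.1333
After a geochemical assay='anomalous': P(ore) = 0.7·0.1333 / (0.7·0.1333 + 0.35·0.8667) ≈ 0.2353
After a magnetic survey='anomalous': P(ore) = 0.7·0.2353 / (0.7·0.2353 + 0.2·0.7647) ≈ 0.5185

0.5185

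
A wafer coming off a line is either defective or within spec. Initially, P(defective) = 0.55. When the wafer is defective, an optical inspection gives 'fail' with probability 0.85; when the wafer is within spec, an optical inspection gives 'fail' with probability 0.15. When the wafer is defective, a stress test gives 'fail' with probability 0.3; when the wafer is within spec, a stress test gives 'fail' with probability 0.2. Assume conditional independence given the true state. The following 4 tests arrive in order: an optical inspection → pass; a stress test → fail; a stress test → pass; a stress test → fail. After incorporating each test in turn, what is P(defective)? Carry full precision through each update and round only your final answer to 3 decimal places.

0.298

Each posterior becomes the prior for the next update.
After an optical inspection='pass': P(defective) = 0.15·0.5500 / (0.15·0.5500 + 0.85·0.4500) ≈ 0.1774
After a stress test='fail': P(defective) = 0.3·0.1774 / (0.3·0.1774 + 0.2·0.8226) ≈ 0.2444
After a stress test='pass': P(defective) = 0.7·0.2444 / (0.7·0.2444 + 0.8·0.7556) ≈ 0.2206
After a stress test='fail': P(defective) = 0.3·0.2206 / (0.3·0.2206 + 0.2·0.7794) ≈ 0.2981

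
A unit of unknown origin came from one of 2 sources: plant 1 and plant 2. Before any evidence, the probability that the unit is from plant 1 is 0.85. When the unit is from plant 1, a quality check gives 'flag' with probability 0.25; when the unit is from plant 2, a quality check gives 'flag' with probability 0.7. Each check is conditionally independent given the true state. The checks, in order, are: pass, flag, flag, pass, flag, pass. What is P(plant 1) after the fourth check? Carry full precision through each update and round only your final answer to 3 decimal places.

After 'pass': P(plant 1) = 0.75·0.8500 / (0.75·0.8500 + 0.3·0.1500) ≈ 0.9341
After 'flag': P(plant 1) = 0.25·0.9341 / (0.25·0.9341 + 0.7·0.0659) ≈ 0.8350
After 'flag': P(plant 1) = 0.25·0.8350 / (0.25·0.8350 + 0.7·0.1650) ≈ 0.6437
After 'pass': P(plant 1) = 0.75·0.6437 / (0.75·0.6437 + 0.3·0.3563) ≈ 0.8188

0.819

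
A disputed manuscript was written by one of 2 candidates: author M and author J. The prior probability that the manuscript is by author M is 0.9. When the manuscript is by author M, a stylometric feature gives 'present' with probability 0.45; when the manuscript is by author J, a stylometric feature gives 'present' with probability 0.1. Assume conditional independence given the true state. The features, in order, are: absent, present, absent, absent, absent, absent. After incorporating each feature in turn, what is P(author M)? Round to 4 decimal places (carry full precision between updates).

0.7754

After 'absent': P(author M) = 0.55·0.9000 / (0.55·0.9000 + 0.9·0.1000) ≈ 0.8462
After 'present': P(author M) = 0.45·0.8462 / (0.45·0.8462 + 0.1·0.1538) ≈ 0.9612
After 'absent': P(author M) = 0.55·0.9612 / (0.55·0.9612 + 0.9·0.0388) ≈ 0.9380
After 'absent': P(author M) = 0.55·0.9380 / (0.55·0.9380 + 0.9·0.0620) ≈ 0.9024
After 'absent': P(author M) = 0.55·0.9024 / (0.55·0.9024 + 0.9·0.0976) ≈ 0.8496
After 'absent': P(author M) = 0.55·0.8496 / (0.55·0.8496 + 0.9·0.1504) ≈ 0.7754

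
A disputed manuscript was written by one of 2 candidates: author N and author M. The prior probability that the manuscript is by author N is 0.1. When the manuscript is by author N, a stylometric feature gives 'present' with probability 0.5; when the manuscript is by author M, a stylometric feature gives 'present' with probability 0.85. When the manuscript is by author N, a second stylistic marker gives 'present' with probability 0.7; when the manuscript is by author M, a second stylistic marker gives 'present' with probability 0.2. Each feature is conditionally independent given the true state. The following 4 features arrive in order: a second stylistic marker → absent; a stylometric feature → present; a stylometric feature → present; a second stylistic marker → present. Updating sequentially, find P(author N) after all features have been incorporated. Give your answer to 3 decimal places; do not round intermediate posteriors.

0.048

Apply Bayes' rule sequentially, carrying P(author N) forward.
After a second stylistic marker='absent': P(author N) = 0.3·0.1000 / (0.3·0.1000 + 0.8·0.9000) ≈ 0.0400
After a stylometric feature='present': P(author N) = 0.5·0.0400 / (0.5·0.0400 + 0.85·0.9600) ≈ 0.0239
After a stylometric feature='present': P(author N) = 0.5·0.0239 / (0.5·0.0239 + 0.85·0.9761) ≈ 0.0142
After a second stylistic marker='present': P(author N) = 0.7·0.0142 / (0.7·0.0142 + 0.2·0.9858) ≈ 0.0480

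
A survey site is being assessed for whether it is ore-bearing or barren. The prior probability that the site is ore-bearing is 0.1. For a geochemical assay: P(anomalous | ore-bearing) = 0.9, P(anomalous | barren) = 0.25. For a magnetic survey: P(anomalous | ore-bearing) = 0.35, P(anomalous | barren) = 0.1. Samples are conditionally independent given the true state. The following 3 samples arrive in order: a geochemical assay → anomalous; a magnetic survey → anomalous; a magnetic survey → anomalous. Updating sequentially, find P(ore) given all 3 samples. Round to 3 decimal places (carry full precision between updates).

After a geochemical assay='anomalous': P(ore) = 0.9·0.1000 / (0.9·0.1000 + 0.25·0.9000) ≈ 0.2857
After a magnetic survey='anomalous': P(ore) = 0.35·0.2857 / (0.35·0.2857 + 0.1·0.7143) ≈ 0.5833
After a magnetic survey='anomalous': P(ore) = 0.35·0.5833 / (0.35·0.5833 + 0.1·0.4167) ≈ 0.8305

0.831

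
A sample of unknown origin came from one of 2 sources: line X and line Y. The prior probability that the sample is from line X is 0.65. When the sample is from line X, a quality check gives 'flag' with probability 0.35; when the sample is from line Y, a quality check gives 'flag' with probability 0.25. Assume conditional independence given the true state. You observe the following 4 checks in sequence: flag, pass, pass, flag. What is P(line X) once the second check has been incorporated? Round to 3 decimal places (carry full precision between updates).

0.693

Apply Bayes' rule sequentially, carrying P(line X) forward.
After 'flag': P(line X) = 0.35·0.6500 / (0.35·0.6500 + 0.25·0.3500) ≈ 0.7222
After 'pass': P(line X) = 0.65·0.7222 / (0.65·0.7222 + 0.75·0.2778) ≈ 0.6926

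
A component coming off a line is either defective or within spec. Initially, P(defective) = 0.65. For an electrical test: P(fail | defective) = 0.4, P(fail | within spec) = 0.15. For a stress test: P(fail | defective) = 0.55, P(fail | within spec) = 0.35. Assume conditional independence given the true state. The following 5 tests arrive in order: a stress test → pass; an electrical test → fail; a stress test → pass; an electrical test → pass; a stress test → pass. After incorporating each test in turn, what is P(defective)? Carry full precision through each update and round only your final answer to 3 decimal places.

Apply Bayes' rule sequentially, carrying P(defective) forward.
After a stress test='pass': P(defective) = 0.45·0.6500 / (0.45·0.6500 + 0.65·0.3500) ≈ 0.5625
After an electrical test='fail': P(defective) = 0.4·0.5625 / (0.4·0.5625 + 0.15·0.4375) ≈ 0.7742
After a stress test='pass': P(defective) = 0.45·0.7742 / (0.45·0.7742 + 0.65·0.2258) ≈ 0.7036
After an electrical test='pass': P(defective) = 0.6·0.7036 / (0.6·0.7036 + 0.85·0.2964) ≈ 0.6262
After a stress test='pass': P(defective) = 0.45·0.6262 / (0.45·0.6262 + 0.65·0.3738) ≈ 0.5370

0.537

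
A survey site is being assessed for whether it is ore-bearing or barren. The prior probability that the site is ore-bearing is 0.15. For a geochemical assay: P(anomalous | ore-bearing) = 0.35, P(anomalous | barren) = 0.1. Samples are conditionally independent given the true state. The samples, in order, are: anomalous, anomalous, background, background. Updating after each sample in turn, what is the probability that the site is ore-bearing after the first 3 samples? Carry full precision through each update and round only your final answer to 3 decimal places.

0.610

Each posterior becomes the prior for the next update.
After 'anomalous': P(ore) = 0.35·0.1500 / (0.35·0.1500 + 0.1·0.8500) ≈ 0.3818
After 'anomalous': P(ore) = 0.35·0.3818 / (0.35·0.3818 + 0.1·0.6182) ≈ 0.6837
After 'background': P(ore) = 0.65·0.6837 / (0.65·0.6837 + 0.9·0.3163) ≈ 0.6096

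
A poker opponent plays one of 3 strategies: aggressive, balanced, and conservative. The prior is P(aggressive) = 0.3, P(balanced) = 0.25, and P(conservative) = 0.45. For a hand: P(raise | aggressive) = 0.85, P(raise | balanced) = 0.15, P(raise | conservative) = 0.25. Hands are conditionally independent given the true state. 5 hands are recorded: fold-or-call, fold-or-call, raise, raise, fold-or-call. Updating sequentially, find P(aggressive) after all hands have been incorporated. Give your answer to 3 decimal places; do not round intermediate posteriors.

After 'fold-or-call': normaliser = 0.15·0.3000 + 0.85·0.2500 + 0.75·0.4500; P(aggressive) ≈ 0.0756, P(balanced) ≈ 0.3571, P(conservative) ≈ 0.5672
After 'fold-or-call': normaliser = 0.15·0.0756 + 0.85·0.3571 + 0.75·0.5672; P(aggressive) ≈ 0.0153, P(balanced) ≈ 0.4100, P(conservative) ≈ 0.5746
After 'raise': normaliser = 0.85·0.0153 + 0.15·0.4100 + 0.25·0.5746; P(aggressive) ≈ 0.0597, P(balanced) ≈ 0.2819, P(conservative) ≈ 0.6584
After 'raise': normaliser = 0.85·0.0597 + 0.15·0.2819 + 0.25·0.6584; P(aggressive) ≈ 0.1970, P(balanced) ≈ 0.1641, P(conservative) ≈ 0.6389
After 'fold-or-call': normaliser = 0.15·0.1970 + 0.85·0.1641 + 0.75·0.6389; P(aggressive) ≈ 0.0456, P(balanced) ≈ 0.2152, P(conservative) ≈ 0.7392

0.046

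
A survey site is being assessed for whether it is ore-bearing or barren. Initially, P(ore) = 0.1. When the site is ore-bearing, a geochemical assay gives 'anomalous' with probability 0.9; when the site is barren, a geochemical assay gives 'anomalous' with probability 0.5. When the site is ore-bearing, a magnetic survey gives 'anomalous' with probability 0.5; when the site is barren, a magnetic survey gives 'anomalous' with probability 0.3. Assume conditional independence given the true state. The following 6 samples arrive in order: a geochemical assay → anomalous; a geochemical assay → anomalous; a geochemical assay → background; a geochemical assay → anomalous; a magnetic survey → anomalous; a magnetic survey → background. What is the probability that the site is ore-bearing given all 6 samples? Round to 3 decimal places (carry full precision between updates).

0.134

After a geochemical assay='anomalous': P(ore) = 0.9·0.1000 / (0.9·0.1000 + 0.5·0.9000) ≈ 0.1667
After a geochemical assay='anomalous': P(ore) = 0.9·0.1667 / (0.9·0.1667 + 0.5·0.8333) ≈ 0.2647
After a geochemical assay='background': P(ore) = 0.1·0.2647 / (0.1·0.2647 + 0.5·0.7353) ≈ 0.0672
After a geochemical assay='anomalous': P(ore) = 0.9·0.0672 / (0.9·0.0672 + 0.5·0.9328) ≈ 0.1147
After a magnetic survey='anomalous': P(ore) = 0.5·0.1147 / (0.5·0.1147 + 0.3·0.8853) ≈ 0.1776
After a magnetic survey='background': P(ore) = 0.5·0.1776 / (0.5·0.1776 + 0.7·0.8224) ≈ 0.1337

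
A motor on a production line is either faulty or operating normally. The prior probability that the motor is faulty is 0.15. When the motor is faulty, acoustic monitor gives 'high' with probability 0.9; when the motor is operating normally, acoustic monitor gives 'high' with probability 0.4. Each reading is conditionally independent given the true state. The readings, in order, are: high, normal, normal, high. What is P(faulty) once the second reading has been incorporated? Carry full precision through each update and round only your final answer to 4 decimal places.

After 'high': P(faulty) = 0.9·0.1500 / (0.9·0.1500 + 0.4·0.8500) ≈ 0.2842
After 'normal': P(faulty) = 0.1·0.2842 / (0.1·0.2842 + 0.6·0.7158) ≈ 0.0621

0.0621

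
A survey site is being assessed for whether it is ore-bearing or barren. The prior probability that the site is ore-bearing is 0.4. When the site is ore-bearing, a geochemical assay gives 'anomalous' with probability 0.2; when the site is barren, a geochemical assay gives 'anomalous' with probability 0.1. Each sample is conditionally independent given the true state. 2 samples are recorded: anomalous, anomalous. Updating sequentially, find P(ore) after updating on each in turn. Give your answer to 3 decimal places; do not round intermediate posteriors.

0.727

Each posterior becomes the prior for the next update.
After 'anomalous': P(ore) = 0.2·0.4000 / (0.2·0.4000 + 0.1·0.6000) ≈ 0.5714
After 'anomalous': P(ore) = 0.2·0.5714 / (0.2·0.5714 + 0.1·0.4286) ≈ 0.7273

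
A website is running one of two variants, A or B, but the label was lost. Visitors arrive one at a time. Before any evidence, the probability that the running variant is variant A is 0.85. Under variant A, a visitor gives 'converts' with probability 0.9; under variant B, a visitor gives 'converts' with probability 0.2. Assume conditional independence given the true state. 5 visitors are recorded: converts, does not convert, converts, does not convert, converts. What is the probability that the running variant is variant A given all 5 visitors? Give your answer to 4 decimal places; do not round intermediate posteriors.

0.8897

After 'converts': P(A) = 0.9·0.8500 / (0.9·0.8500 + 0.2·0.1500) ≈ 0.9623
After 'does not convert': P(A) = 0.1·0.9623 / (0.1·0.9623 + 0.8·0.0377) ≈ 0.7612
After 'converts': P(A) = 0.9·0.7612 / (0.9·0.7612 + 0.2·0.2388) ≈ 0.9348
After 'does not convert': P(A) = 0.1·0.9348 / (0.1·0.9348 + 0.8·0.0652) ≈ 0.6420
After 'converts': P(A) = 0.9·0.6420 / (0.9·0.6420 + 0.2·0.3580) ≈ 0.8897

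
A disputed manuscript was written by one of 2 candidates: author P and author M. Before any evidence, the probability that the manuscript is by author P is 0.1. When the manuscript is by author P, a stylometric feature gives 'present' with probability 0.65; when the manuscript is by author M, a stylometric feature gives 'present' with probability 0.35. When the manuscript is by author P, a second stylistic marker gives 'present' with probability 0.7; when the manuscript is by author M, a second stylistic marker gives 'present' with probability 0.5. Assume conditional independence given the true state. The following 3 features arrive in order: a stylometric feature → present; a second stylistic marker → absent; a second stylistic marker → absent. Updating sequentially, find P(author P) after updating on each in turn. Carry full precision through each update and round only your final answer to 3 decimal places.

0.069

After a stylometric feature='present': P(author P) = 0.65·0.1000 / (0.65·0.1000 + 0.35·0.9000) ≈ 0.1711
After a second stylistic marker='absent': P(author P) = 0.3·0.1711 / (0.3·0.1711 + 0.5·0.8289) ≈ 0.1102
After a second stylistic marker='absent': P(author P) = 0.3·0.1102 / (0.3·0.1102 + 0.5·0.8898) ≈ 0.0691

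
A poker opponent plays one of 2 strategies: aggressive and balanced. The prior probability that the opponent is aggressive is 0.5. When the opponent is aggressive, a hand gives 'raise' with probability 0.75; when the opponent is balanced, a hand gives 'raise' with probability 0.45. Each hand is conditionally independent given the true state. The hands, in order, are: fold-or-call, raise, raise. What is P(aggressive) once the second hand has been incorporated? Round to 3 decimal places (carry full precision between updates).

0.431

After 'fold-or-call': P(aggressive) = 0.25·0.5000 / (0.25·0.5000 + 0.55·0.5000) ≈ 0.3125
After 'raise': P(aggressive) = 0.75·0.3125 / (0.75·0.3125 + 0.45·0.6875) ≈ 0.4310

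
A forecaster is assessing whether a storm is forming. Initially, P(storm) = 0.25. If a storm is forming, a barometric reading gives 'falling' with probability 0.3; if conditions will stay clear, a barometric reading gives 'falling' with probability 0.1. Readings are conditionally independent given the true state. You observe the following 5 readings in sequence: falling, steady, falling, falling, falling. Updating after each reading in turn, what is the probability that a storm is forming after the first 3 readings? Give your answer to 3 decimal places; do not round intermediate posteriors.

0.700

Each posterior becomes the prior for the next update.
After 'falling': P(storm) = 0.3·0.2500 / (0.3·0.2500 + 0.1·0.7500) ≈ 0.5000
After 'steady': P(storm) = 0.7·0.5000 / (0.7·0.5000 + 0.9·0.5000) ≈ 0.4375
After 'falling': P(storm) = 0.3·0.4375 / (0.3·0.4375 + 0.1·0.5625) ≈ 0.7000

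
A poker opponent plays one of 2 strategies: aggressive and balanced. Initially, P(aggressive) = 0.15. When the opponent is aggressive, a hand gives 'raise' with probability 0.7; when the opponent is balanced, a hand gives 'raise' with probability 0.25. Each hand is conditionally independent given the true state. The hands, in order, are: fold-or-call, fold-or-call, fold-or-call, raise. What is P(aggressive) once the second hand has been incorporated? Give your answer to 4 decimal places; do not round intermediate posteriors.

0.0275

After 'fold-or-call': P(aggressive) = 0.3·0.1500 / (0.3·0.1500 + 0.75·0.8500) ≈ 0.0659
After 'fold-or-call': P(aggressive) = 0.3·0.0659 / (0.3·0.0659 + 0.75·0.9341) ≈ 0.0275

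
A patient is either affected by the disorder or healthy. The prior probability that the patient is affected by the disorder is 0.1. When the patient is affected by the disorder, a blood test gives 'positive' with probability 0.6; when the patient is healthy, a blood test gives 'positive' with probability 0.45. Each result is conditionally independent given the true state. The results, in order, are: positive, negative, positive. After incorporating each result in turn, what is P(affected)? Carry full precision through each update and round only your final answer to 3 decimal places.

After 'positive': P(affected) = 0.6·0.1000 / (0.6·0.1000 + 0.45·0.9000) ≈ 0.1290
After 'negative': P(affected) = 0.4·0.1290 / (0.4·0.1290 + 0.55·0.8710) ≈ 0.0973
After 'positive': P(affected) = 0.6·0.0973 / (0.6·0.0973 + 0.45·0.9027) ≈ 0.1256

0.126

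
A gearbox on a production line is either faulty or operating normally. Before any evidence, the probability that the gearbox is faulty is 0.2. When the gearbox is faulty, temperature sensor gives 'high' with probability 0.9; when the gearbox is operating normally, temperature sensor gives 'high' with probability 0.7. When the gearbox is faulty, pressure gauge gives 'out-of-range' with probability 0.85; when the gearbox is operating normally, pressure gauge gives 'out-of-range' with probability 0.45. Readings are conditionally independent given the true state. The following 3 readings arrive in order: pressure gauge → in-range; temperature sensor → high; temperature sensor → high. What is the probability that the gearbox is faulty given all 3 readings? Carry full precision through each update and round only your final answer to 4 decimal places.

0.1013

After pressure gauge='in-range': P(faulty) = 0.15·0.2000 / (0.15·0.2000 + 0.55·0.8000) ≈ 0.0638
After temperature sensor='high': P(faulty) = 0.9·0.0638 / (0.9·0.0638 + 0.7·0.9362) ≈ 0.0806
After temperature sensor='high': P(faulty) = 0.9·0.0806 / (0.9·0.0806 + 0.7·0.9194) ≈ 0.1013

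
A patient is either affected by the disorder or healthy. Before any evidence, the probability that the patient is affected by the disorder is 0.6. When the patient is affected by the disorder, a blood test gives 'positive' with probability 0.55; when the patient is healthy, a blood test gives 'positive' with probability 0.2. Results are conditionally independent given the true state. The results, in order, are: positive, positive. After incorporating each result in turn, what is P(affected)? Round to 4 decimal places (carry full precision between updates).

0.9190

After 'positive': P(affected) = 0.55·0.6000 / (0.55·0.6000 + 0.2·0.4000) ≈ 0.8049
After 'positive': P(affected) = 0.55·0.8049 / (0.55·0.8049 + 0.2·0.1951) ≈ 0.9190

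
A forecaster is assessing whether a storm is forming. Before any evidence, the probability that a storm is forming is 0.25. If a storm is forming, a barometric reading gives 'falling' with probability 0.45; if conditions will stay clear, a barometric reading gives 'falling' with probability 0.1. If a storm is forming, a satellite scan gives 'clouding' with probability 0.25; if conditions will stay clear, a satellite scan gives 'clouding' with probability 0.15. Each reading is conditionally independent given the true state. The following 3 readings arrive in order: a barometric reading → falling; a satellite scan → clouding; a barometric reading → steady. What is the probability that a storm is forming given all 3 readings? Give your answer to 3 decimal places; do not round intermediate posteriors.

0.604

After a barometric reading='falling': P(storm) = 0.45·0.2500 / (0.45·0.2500 + 0.1·0.7500) ≈ 0.6000
After a satellite scan='clouding': P(storm) = 0.25·0.6000 / (0.25·0.6000 + 0.15·0.4000) ≈ 0.7143
After a barometric reading='steady': P(storm) = 0.55·0.7143 / (0.55·0.7143 + 0.9·0.2857) ≈ 0.6044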